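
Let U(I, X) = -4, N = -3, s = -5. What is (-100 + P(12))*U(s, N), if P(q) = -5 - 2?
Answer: 428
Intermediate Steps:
P(q) = -7
(-100 + P(12))*U(s, N) = (-100 - 7)*(-4) = -107*(-4) = 428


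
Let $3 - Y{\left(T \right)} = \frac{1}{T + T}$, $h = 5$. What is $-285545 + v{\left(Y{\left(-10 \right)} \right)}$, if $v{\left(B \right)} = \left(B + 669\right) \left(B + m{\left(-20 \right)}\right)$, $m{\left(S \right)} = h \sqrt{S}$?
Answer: $- \frac{113398099}{400} + \frac{13441 i \sqrt{5}}{2} \approx -2.835 \cdot 10^{5} + 15028.0 i$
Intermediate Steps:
$m{\left(S \right)} = 5 \sqrt{S}$
$Y{\left(T \right)} = 3 - \frac{1}{2 T}$ ($Y{\left(T \right)} = 3 - \frac{1}{T + T} = 3 - \frac{1}{2 T}$)
$v{\left(B \right)} = \left(669 + B\right) \left(B + 10 i \sqrt{5}\right)$ ($v{\left(B \right)} = \left(B + 669\right) \left(B + 5 \sqrt{-20}\right) = \left(669 + B\right) \left(B + 5 \cdot 2 i \sqrt{5}\right) = \left(669 + B\right) \left(B + 10 i \sqrt{5}\right)$)
$-285545 + v{\left(Y{\left(-10 \right)} \right)} = -285545 + \left(\left(3 - \frac{1}{2 \left(-10\right)}\right)^{2} + 669 \left(3 - \frac{1}{2 \left(-10\right)}\right) + 6690 i \sqrt{5} + 10 i \left(3 - \frac{1}{2 \left(-10\right)}\right) \sqrt{5}\right) = -285545 + \left(\left(3 - - \frac{1}{20}\right)^{2} + 669 \left(3 - - \frac{1}{20}\right) + 6690 i \sqrt{5} + 10 i \left(3 - - \frac{1}{20}\right) \sqrt{5}\right) = -285545 + \left(\left(3 + \frac{1}{20}\right)^{2} + 669 \left(3 + \frac{1}{20}\right) + 6690 i \sqrt{5} + 10 i \left(3 + \frac{1}{20}\right) \sqrt{5}\right) = -285545 + \left(\left(\frac{61}{20}\right)^{2} + 669 \cdot \frac{61}{20} + 6690 i \sqrt{5} + 10 i \frac{61}{20} \sqrt{5}\right) = -285545 + \left(\frac{3721}{400} + \frac{40809}{20} + 6690 i \sqrt{5} + \frac{61 i \sqrt{5}}{2}\right) = -285545 + \left(\frac{819901}{400} + \frac{13441 i \sqrt{5}}{2}\right) = - \frac{113398099}{400} + \frac{13441 i \sqrt{5}}{2}$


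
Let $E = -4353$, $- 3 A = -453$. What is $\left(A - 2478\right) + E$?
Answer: $-6680$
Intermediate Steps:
$A = 151$ ($A = \left(- \frac{1}{3}\right) \left(-453\right) = 151$)
$\left(A - 2478\right) + E = \left(151 - 2478\right) - 4353 = -2327 - 4353 = -6680$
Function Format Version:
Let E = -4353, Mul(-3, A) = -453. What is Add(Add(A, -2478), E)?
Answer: -6680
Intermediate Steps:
A = 151 (A = Mul(Rational(-1, 3), -453) = 151)
Add(Add(A, -2478), E) = Add(Add(151, -2478), -4353) = Add(-2327, -4353) = -6680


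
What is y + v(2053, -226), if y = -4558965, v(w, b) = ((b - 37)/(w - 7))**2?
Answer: -19084356260771/4186116 ≈ -4.5590e+6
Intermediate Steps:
v(w, b) = (-37 + b)**2/(-7 + w)**2 (v(w, b) = ((-37 + b)/(-7 + w))**2 = (-37 + b)**2/(-7 + w)**2)
y + v(2053, -226) = -4558965 + (-37 - 226)**2/(-7 + 2053)**2 = -4558965 + (-263)**2/2046**2 = -4558965 + 69169*(1/4186116) = -4558965 + 69169/4186116 = -19084356260771/4186116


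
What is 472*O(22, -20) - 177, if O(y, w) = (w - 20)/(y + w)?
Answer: -9617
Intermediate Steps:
O(y, w) = (-20 + w)/(w + y)
472*O(22, -20) - 177 = 472*((-20 - 20)/(-20 + 22)) - 177 = 472*(-40/2) - 177 = 472*((1/2)*(-40)) - 177 = 472*(-20) - 177 = -9440 - 177 = -9617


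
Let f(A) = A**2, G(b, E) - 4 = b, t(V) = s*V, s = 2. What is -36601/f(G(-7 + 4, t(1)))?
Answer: -36601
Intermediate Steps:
t(V) = 2*V
G(b, E) = 4 + b
-36601/f(G(-7 + 4, t(1))) = -36601/(4 + (-7 + 4))**2 = -36601/(4 - 3)**2 = -36601/(1**2) = -36601/1 = -36601*1 = -36601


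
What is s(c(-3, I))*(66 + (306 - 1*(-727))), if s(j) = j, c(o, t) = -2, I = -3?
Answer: -2198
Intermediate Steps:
s(c(-3, I))*(66 + (306 - 1*(-727))) = -2*(66 + (306 - 1*(-727))) = -2*(66 + (306 + 727)) = -2*(66 + 1033) = -2*1099 = -2198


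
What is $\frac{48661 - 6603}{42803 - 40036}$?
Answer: $\frac{42058}{2767} \approx 15.2$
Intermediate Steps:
$\frac{48661 - 6603}{42803 - 40036} = \frac{42058}{2767}$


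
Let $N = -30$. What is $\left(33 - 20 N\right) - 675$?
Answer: $-42$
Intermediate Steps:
$\left(33 - 20 N\right) - 675 = \left(33 - -600\right) - 675 = \left(33 + 600\right) - 675 = 633 - 675 = -42$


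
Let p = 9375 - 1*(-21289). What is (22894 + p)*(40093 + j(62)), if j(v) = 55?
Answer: 2150246584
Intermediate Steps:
p = 30664 (p = 9375 + 21289 = 30664)
(22894 + p)*(40093 + j(62)) = (22894 + 30664)*(40093 + 55) = 53558*40148 = 2150246584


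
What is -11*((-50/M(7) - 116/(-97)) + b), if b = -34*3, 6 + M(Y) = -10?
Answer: 833789/776 ≈ 1074.5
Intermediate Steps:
M(Y) = -16 (M(Y) = -6 - 10 = -16)
b = -102
-11*((-50/M(7) - 116/(-97)) + b) = -11*((-50/(-16) - 116/(-97)) - 102) = -11*((-50*(-1/16) - 116*(-1/97)) - 102) = -11*((25/8 + 116/97) - 102) = -11*(3353/776 - 102) = -11*(-75799/776) = 833789/776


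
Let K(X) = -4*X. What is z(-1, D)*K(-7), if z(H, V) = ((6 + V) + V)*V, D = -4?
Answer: 224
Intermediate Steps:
z(H, V) = V*(6 + 2*V) (z(H, V) = (6 + 2*V)*V = V*(6 + 2*V))
z(-1, D)*K(-7) = (2*(-4)*(3 - 4))*(-4*(-7)) = (2*(-4)*(-1))*28 = 8*28 = 224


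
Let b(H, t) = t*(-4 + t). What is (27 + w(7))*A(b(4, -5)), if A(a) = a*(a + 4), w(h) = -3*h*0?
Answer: 59535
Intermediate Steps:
w(h) = 0
A(a) = a*(4 + a)
(27 + w(7))*A(b(4, -5)) = (27 + 0)*((-5*(-4 - 5))*(4 - 5*(-4 - 5))) = 27*((-5*(-9))*(4 - 5*(-9))) = 27*(45*(4 + 45)) = 27*(45*49) = 27*2205 = 59535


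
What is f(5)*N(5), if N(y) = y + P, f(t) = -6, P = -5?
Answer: 0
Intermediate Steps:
N(y) = -5 + y (N(y) = y - 5 = -5 + y)
f(5)*N(5) = -6*(-5 + 5) = -6*0 = 0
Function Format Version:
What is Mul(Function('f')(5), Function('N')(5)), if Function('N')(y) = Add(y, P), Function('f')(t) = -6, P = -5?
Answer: 0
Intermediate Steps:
Function('N')(y) = Add(-5, y) (Function('N')(y) = Add(y, -5) = Add(-5, y))
Mul(Function('f')(5), Function('N')(5)) = Mul(-6, Add(-5, 5)) = Mul(-6, 0) = 0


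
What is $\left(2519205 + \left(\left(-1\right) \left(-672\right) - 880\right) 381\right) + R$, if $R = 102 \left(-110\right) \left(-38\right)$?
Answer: $2866317$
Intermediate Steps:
$R = 426360$ ($R = \left(-11220\right) \left(-38\right) = 426360$)
$\left(2519205 + \left(\left(-1\right) \left(-672\right) - 880\right) 381\right) + R = \left(2519205 + \left(\left(-1\right) \left(-672\right) - 880\right) 381\right) + 426360 = \left(2519205 + \left(672 - 880\right) 381\right) + 426360 = \left(2519205 - 79248\right) + 426360 = 2439957 + 426360 = 2866317$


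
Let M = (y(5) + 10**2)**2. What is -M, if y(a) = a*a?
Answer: -15625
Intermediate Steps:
y(a) = a**2
M = 15625 (M = (5**2 + 10**2)**2 = (25 + 100)**2 = 125**2 = 15625)
-M = -1*15625 = -15625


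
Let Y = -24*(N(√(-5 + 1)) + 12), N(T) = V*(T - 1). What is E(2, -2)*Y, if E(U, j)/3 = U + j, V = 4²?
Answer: 0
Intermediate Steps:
V = 16
N(T) = -16 + 16*T (N(T) = 16*(T - 1) = 16*(-1 + T) = -16 + 16*T)
E(U, j) = 3*U + 3*j (E(U, j) = 3*(U + j) = 3*U + 3*j)
Y = 96 - 768*I (Y = -24*((-16 + 16*√(-5 + 1)) + 12) = -24*((-16 + 16*√(-4)) + 12) = -24*((-16 + 16*(2*I)) + 12) = -24*((-16 + 32*I) + 12) = -24*(-4 + 32*I) = 96 - 768*I ≈ 96.0 - 768.0*I)
E(2, -2)*Y = (3*2 + 3*(-2))*(96 - 768*I) = (6 - 6)*(96 - 768*I) = 0*(96 - 768*I) = 0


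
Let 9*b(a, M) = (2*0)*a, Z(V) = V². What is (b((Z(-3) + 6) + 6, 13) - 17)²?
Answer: 289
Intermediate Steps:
b(a, M) = 0 (b(a, M) = ((2*0)*a)/9 = (0*a)/9 = (⅑)*0 = 0)
(b((Z(-3) + 6) + 6, 13) - 17)² = (0 - 17)² = (-17)² = 289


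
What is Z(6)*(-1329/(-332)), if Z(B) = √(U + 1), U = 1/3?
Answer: 443*√3/166 ≈ 4.6223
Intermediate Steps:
U = ⅓ ≈ 0.33333
Z(B) = 2*√3/3 (Z(B) = √(⅓ + 1) = √(4/3) = 2*√3/3)
Z(6)*(-1329/(-332)) = (2*√3/3)*(-1329/(-332)) = (2*√3/3)*(-1329*(-1/332)) = (2*√3/3)*(1329/332) = 443*√3/166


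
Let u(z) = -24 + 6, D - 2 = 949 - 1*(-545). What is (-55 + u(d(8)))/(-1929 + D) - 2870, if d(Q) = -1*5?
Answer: -1242637/433 ≈ -2869.8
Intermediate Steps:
d(Q) = -5
D = 1496 (D = 2 + (949 - 1*(-545)) = 2 + (949 + 545) = 2 + 1494 = 1496)
u(z) = -18
(-55 + u(d(8)))/(-1929 + D) - 2870 = (-55 - 18)/(-1929 + 1496) - 2870 = -73/(-433) - 2870 = -73*(-1/433) - 2870 = 73/433 - 2870 = -1242637/433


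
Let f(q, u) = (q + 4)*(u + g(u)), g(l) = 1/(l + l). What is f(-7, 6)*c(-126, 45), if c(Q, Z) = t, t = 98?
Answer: -3577/2 ≈ -1788.5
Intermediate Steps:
g(l) = 1/(2*l)
c(Q, Z) = 98
f(q, u) = (4 + q)*(u + 1/(2*u)) (f(q, u) = (q + 4)*(u + 1/(2*u)) = (4 + q)*(u + 1/(2*u)))
f(-7, 6)*c(-126, 45) = ((½)*(4 - 7 + 2*6²*(4 - 7))/6)*98 = ((½)*(⅙)*(4 - 7 + 2*36*(-3)))*98 = ((½)*(⅙)*(4 - 7 - 216))*98 = ((½)*(⅙)*(-219))*98 = -73/4*98 = -3577/2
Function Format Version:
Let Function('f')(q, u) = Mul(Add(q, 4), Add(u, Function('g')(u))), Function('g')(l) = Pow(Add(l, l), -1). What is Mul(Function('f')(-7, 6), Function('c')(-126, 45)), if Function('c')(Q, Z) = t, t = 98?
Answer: Rational(-3577, 2) ≈ -1788.5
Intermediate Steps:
Function('g')(l) = Mul(Rational(1, 2), Pow(l, -1)) (Function('g')(l) = Pow(Mul(2, l), -1) = Mul(Rational(1, 2), Pow(l, -1)))
Function('c')(Q, Z) = 98
Function('f')(q, u) = Mul(Add(4, q), Add(u, Mul(Rational(1, 2), Pow(u, -1)))) (Function('f')(q, u) = Mul(Add(q, 4), Add(u, Mul(Rational(1, 2), Pow(u, -1)))) = Mul(Add(4, q), Add(u, Mul(Rational(1, 2), Pow(u, -1)))))
Mul(Function('f')(-7, 6), Function('c')(-126, 45)) = Mul(Mul(Rational(1, 2), Pow(6, -1), Add(4, -7, Mul(2, Pow(6, 2), Add(4, -7)))), 98) = Mul(Mul(Rational(1, 2), Rational(1, 6), Add(4, -7, Mul(2, 36, -3))), 98) = Mul(Mul(Rational(1, 2), Rational(1, 6), Add(4, -7, -216)), 98) = Mul(Mul(Rational(1, 2), Rational(1, 6), -219), 98) = Mul(Rational(-73, 4), 98) = Rational(-3577, 2)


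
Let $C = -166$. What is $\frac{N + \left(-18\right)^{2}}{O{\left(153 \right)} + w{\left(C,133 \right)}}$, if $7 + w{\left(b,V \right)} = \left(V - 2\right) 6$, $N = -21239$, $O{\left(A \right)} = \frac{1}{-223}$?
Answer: $- \frac{4664045}{173716} \approx -26.849$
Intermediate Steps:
$O{\left(A \right)} = - \frac{1}{223}$
$w{\left(b,V \right)} = -19 + 6 V$ ($w{\left(b,V \right)} = -7 + \left(V - 2\right) 6 = -7 + \left(-2 + V\right) 6 = -7 + \left(-12 + 6 V\right) = -19 + 6 V$)
$\frac{N + \left(-18\right)^{2}}{O{\left(153 \right)} + w{\left(C,133 \right)}} = \frac{-21239 + \left(-18\right)^{2}}{- \frac{1}{223} + \left(-19 + 6 \cdot 133\right)} = \frac{-21239 + 324}{- \frac{1}{223} + \left(-19 + 798\right)} = - \frac{20915}{- \frac{1}{223} + 779} = - \frac{20915}{\frac{173716}{223}} = \left(-20915\right) \frac{223}{173716} = - \frac{4664045}{173716}$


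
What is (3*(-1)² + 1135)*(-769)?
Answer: -875122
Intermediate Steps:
(3*(-1)² + 1135)*(-769) = (3*1 + 1135)*(-769) = (3 + 1135)*(-769) = 1138*(-769) = -875122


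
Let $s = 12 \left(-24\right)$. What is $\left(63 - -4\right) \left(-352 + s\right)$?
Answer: $-42880$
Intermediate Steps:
$s = -288$
$\left(63 - -4\right) \left(-352 + s\right) = \left(63 - -4\right) \left(-352 - 288\right) = \left(63 + 4\right) \left(-640\right) = 67 \left(-640\right) = -42880$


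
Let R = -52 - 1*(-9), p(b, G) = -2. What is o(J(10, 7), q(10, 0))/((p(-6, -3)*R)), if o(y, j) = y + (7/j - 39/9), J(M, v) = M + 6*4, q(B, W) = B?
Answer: 911/2580 ≈ 0.35310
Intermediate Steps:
J(M, v) = 24 + M (J(M, v) = M + 24 = 24 + M)
o(y, j) = -13/3 + y + 7/j (o(y, j) = y + (7/j - 39*⅑) = y + (7/j - 13/3) = y + (-13/3 + 7/j) = -13/3 + y + 7/j)
R = -43 (R = -52 + 9 = -43)
o(J(10, 7), q(10, 0))/((p(-6, -3)*R)) = (-13/3 + (24 + 10) + 7/10)/((-2*(-43))) = (-13/3 + 34 + 7*(⅒))/86 = (-13/3 + 34 + 7/10)*(1/86) = (911/30)*(1/86) = 911/2580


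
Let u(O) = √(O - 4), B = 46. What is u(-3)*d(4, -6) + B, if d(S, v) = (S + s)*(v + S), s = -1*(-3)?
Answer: 46 - 14*I*√7 ≈ 46.0 - 37.041*I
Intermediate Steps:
s = 3
u(O) = √(-4 + O)
d(S, v) = (3 + S)*(S + v) (d(S, v) = (S + 3)*(v + S) = (3 + S)*(S + v))
u(-3)*d(4, -6) + B = √(-4 - 3)*(4² + 3*4 + 3*(-6) + 4*(-6)) + 46 = √(-7)*(16 + 12 - 18 - 24) + 46 = (I*√7)*(-14) + 46 = -14*I*√7 + 46 = 46 - 14*I*√7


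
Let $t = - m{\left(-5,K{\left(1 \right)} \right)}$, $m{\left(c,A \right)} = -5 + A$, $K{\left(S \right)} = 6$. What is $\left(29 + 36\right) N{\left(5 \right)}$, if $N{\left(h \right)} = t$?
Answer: $-65$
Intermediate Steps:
$t = -1$ ($t = - (-5 + 6) = \left(-1\right) 1 = -1$)
$N{\left(h \right)} = -1$
$\left(29 + 36\right) N{\left(5 \right)} = \left(29 + 36\right) \left(-1\right) = 65 \left(-1\right) = -65$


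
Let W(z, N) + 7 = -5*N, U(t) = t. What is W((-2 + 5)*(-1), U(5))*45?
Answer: -1440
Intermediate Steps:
W(z, N) = -7 - 5*N
W((-2 + 5)*(-1), U(5))*45 = (-7 - 5*5)*45 = (-7 - 25)*45 = -32*45 = -1440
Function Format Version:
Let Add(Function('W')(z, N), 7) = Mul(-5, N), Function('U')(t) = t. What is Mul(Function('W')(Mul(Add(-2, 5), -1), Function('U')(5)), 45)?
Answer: -1440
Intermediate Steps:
Function('W')(z, N) = Add(-7, Mul(-5, N))
Mul(Function('W')(Mul(Add(-2, 5), -1), Function('U')(5)), 45) = Mul(Add(-7, Mul(-5, 5)), 45) = Mul(Add(-7, -25), 45) = Mul(-32, 45) = -1440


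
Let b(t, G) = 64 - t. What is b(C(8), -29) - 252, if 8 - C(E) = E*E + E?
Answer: -124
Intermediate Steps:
C(E) = 8 - E - E² (C(E) = 8 - (E*E + E) = 8 - (E² + E) = 8 - (E + E²) = 8 + (-E - E²) = 8 - E - E²)
b(C(8), -29) - 252 = (64 - (8 - 1*8 - 1*8²)) - 252 = (64 - (8 - 8 - 1*64)) - 252 = (64 - (8 - 8 - 64)) - 252 = (64 - 1*(-64)) - 252 = (64 + 64) - 252 = 128 - 252 = -124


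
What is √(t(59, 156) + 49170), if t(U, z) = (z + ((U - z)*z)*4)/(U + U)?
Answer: 2*√42344949/59 ≈ 220.59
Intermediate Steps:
t(U, z) = (z + 4*z*(U - z))/(2*U) (t(U, z) = (z + (z*(U - z))*4)/((2*U)) = (z + 4*z*(U - z))*(1/(2*U)) = (z + 4*z*(U - z))/(2*U))
√(t(59, 156) + 49170) = √((½)*156*(1 - 4*156 + 4*59)/59 + 49170) = √((½)*156*(1/59)*(1 - 624 + 236) + 49170) = √((½)*156*(1/59)*(-387) + 49170) = √(-30186/59 + 49170) = √(2870844/59) = 2*√42344949/59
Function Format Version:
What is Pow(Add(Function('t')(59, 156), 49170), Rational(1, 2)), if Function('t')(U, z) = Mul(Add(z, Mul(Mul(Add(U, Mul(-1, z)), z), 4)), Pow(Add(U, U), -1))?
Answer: Mul(Rational(2, 59), Pow(42344949, Rational(1, 2))) ≈ 220.59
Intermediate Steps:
Function('t')(U, z) = Mul(Rational(1, 2), Pow(U, -1), Add(z, Mul(4, z, Add(U, Mul(-1, z))))) (Function('t')(U, z) = Mul(Add(z, Mul(Mul(z, Add(U, Mul(-1, z))), 4)), Pow(Mul(2, U), -1)) = Mul(Add(z, Mul(4, z, Add(U, Mul(-1, z)))), Mul(Rational(1, 2), Pow(U, -1))) = Mul(Rational(1, 2), Pow(U, -1), Add(z, Mul(4, z, Add(U, Mul(-1, z))))))
Pow(Add(Function('t')(59, 156), 49170), Rational(1, 2)) = Pow(Add(Mul(Rational(1, 2), 156, Pow(59, -1), Add(1, Mul(-4, 156), Mul(4, 59))), 49170), Rational(1, 2)) = Pow(Add(Mul(Rational(1, 2), 156, Rational(1, 59), Add(1, -624, 236)), 49170), Rational(1, 2)) = Pow(Add(Mul(Rational(1, 2), 156, Rational(1, 59), -387), 49170), Rational(1, 2)) = Pow(Add(Rational(-30186, 59), 49170), Rational(1, 2)) = Pow(Rational(2870844, 59), Rational(1, 2)) = Mul(Rational(2, 59), Pow(42344949, Rational(1, 2)))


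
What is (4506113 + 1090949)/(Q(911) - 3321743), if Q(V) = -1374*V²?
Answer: -5597062/1143633197 ≈ -0.0048941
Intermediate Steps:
(4506113 + 1090949)/(Q(911) - 3321743) = (4506113 + 1090949)/(-1374*911² - 3321743) = 5597062/(-1374*829921 - 3321743) = 5597062/(-1140311454 - 3321743) = 5597062/(-1143633197) = 5597062*(-1/1143633197) = -5597062/1143633197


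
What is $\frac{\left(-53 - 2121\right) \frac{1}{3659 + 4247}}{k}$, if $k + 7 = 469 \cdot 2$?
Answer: $- \frac{1087}{3680243} \approx -0.00029536$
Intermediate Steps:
$k = 931$ ($k = -7 + 469 \cdot 2 = -7 + 938 = 931$)
$\frac{\left(-53 - 2121\right) \frac{1}{3659 + 4247}}{k} = \frac{\left(-53 - 2121\right) \frac{1}{3659 + 4247}}{931} = - \frac{2174}{7906} \cdot \frac{1}{931} = \left(-2174\right) \frac{1}{7906} \cdot \frac{1}{931} = \left(- \frac{1087}{3953}\right) \frac{1}{931} = - \frac{1087}{3680243}$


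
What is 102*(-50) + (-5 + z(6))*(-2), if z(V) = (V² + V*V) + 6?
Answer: -5246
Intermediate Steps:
z(V) = 6 + 2*V² (z(V) = (V² + V²) + 6 = 2*V² + 6 = 6 + 2*V²)
102*(-50) + (-5 + z(6))*(-2) = 102*(-50) + (-5 + (6 + 2*6²))*(-2) = -5100 + (-5 + (6 + 2*36))*(-2) = -5100 + (-5 + (6 + 72))*(-2) = -5100 + (-5 + 78)*(-2) = -5100 + 73*(-2) = -5100 - 146 = -5246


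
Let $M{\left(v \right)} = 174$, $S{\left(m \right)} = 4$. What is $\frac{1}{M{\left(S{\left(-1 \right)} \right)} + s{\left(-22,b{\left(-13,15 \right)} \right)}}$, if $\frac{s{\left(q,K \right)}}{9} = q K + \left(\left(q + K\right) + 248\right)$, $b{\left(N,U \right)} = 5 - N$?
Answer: $- \frac{1}{1194} \approx -0.00083752$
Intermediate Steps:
$s{\left(q,K \right)} = 2232 + 9 K + 9 q + 9 K q$ ($s{\left(q,K \right)} = 9 \left(q K + \left(\left(q + K\right) + 248\right)\right) = 9 \left(K q + \left(\left(K + q\right) + 248\right)\right) = 9 \left(K q + \left(248 + K + q\right)\right) = 9 \left(248 + K + q + K q\right) = 2232 + 9 K + 9 q + 9 K q$)
$\frac{1}{M{\left(S{\left(-1 \right)} \right)} + s{\left(-22,b{\left(-13,15 \right)} \right)}} = \frac{1}{174 + \left(2232 + 9 \left(5 - -13\right) + 9 \left(-22\right) + 9 \left(5 - -13\right) \left(-22\right)\right)} = \frac{1}{174 + \left(2232 + 9 \left(5 + 13\right) - 198 + 9 \left(5 + 13\right) \left(-22\right)\right)} = \frac{1}{174 + \left(2232 + 9 \cdot 18 - 198 + 9 \cdot 18 \left(-22\right)\right)} = \frac{1}{174 + \left(2232 + 162 - 198 - 3564\right)} = \frac{1}{174 - 1368} = \frac{1}{-1194} = - \frac{1}{1194}$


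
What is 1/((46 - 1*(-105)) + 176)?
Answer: 1/327 ≈ 0.0030581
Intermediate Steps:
1/((46 - 1*(-105)) + 176) = 1/((46 + 105) + 176) = 1/(151 + 176) = 1/327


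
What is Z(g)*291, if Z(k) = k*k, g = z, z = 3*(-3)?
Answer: 23571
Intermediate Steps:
z = -9
g = -9
Z(k) = k**2
Z(g)*291 = (-9)**2*291 = 81*291 = 23571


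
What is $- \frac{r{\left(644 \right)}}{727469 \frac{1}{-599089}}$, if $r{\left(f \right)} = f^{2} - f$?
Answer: $\frac{248077962188}{727469} \approx 3.4102 \cdot 10^{5}$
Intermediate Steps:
$- \frac{r{\left(644 \right)}}{727469 \frac{1}{-599089}} = - \frac{644 \left(-1 + 644\right)}{727469 \frac{1}{-599089}} = - \frac{644 \cdot 643}{727469 \left(- \frac{1}{599089}\right)} = - \frac{414092}{- \frac{727469}{599089}} = - \frac{414092 \left(-599089\right)}{727469} = \left(-1\right) \left(- \frac{248077962188}{727469}\right) = \frac{248077962188}{727469}$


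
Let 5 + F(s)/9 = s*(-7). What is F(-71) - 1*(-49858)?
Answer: 54286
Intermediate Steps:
F(s) = -45 - 63*s (F(s) = -45 + 9*(s*(-7)) = -45 + 9*(-7*s) = -45 - 63*s)
F(-71) - 1*(-49858) = (-45 - 63*(-71)) - 1*(-49858) = (-45 + 4473) + 49858 = 4428 + 49858 = 54286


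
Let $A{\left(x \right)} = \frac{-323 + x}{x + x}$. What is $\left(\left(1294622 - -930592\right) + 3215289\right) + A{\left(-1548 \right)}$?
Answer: $\frac{16843799159}{3096} \approx 5.4405 \cdot 10^{6}$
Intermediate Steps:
$A{\left(x \right)} = \frac{-323 + x}{2 x}$
$\left(\left(1294622 - -930592\right) + 3215289\right) + A{\left(-1548 \right)} = \left(\left(1294622 - -930592\right) + 3215289\right) + \frac{-323 - 1548}{2 \left(-1548\right)} = \left(\left(1294622 + 930592\right) + 3215289\right) + \frac{1}{2} \left(- \frac{1}{1548}\right) \left(-1871\right) = \left(2225214 + 3215289\right) + \frac{1871}{3096} = 5440503 + \frac{1871}{3096} = \frac{16843799159}{3096}$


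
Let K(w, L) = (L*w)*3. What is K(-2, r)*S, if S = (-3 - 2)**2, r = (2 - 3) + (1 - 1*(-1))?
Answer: -150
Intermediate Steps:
r = 1 (r = -1 + (1 + 1) = -1 + 2 = 1)
K(w, L) = 3*L*w
S = 25 (S = (-5)**2 = 25)
K(-2, r)*S = (3*1*(-2))*25 = -6*25 = -150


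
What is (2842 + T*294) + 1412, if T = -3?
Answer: 3372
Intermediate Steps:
(2842 + T*294) + 1412 = (2842 - 3*294) + 1412 = (2842 - 882) + 1412 = 1960 + 1412 = 3372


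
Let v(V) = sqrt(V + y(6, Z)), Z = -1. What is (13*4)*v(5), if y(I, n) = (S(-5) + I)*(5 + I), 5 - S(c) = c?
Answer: 52*sqrt(181) ≈ 699.59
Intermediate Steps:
S(c) = 5 - c
y(I, n) = (5 + I)*(10 + I) (y(I, n) = ((5 - 1*(-5)) + I)*(5 + I) = ((5 + 5) + I)*(5 + I) = (10 + I)*(5 + I) = (5 + I)*(10 + I))
v(V) = sqrt(176 + V) (v(V) = sqrt(V + (50 + 6**2 + 15*6)) = sqrt(V + (50 + 36 + 90)) = sqrt(V + 176) = sqrt(176 + V))
(13*4)*v(5) = (13*4)*sqrt(176 + 5) = 52*sqrt(181)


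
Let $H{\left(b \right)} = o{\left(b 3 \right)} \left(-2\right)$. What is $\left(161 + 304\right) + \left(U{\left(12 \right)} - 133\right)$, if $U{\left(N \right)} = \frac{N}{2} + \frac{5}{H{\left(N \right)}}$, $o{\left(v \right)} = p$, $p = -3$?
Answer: $\frac{2033}{6} \approx 338.83$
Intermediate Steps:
$o{\left(v \right)} = -3$
$H{\left(b \right)} = 6$ ($H{\left(b \right)} = \left(-3\right) \left(-2\right) = 6$)
$U{\left(N \right)} = \frac{5}{6} + \frac{N}{2}$ ($U{\left(N \right)} = \frac{N}{2} + \frac{5}{6} = \frac{5}{6} + \frac{N}{2}$)
$\left(161 + 304\right) + \left(U{\left(12 \right)} - 133\right) = \left(161 + 304\right) + \left(\left(\frac{5}{6} + \frac{1}{2} \cdot 12\right) - 133\right) = 465 + \left(\left(\frac{5}{6} + 6\right) - 133\right) = 465 + \left(\frac{41}{6} - 133\right) = 465 - \frac{757}{6} = \frac{2033}{6}$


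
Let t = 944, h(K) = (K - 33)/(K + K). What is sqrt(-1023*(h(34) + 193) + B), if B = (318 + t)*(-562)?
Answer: I*sqrt(1048142939)/34 ≈ 952.21*I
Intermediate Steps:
h(K) = (-33 + K)/(2*K) (h(K) = (-33 + K)/((2*K)) = (-33 + K)*(1/(2*K)) = (-33 + K)/(2*K))
B = -709244 (B = (318 + 944)*(-562) = 1262*(-562) = -709244)
sqrt(-1023*(h(34) + 193) + B) = sqrt(-1023*((1/2)*(-33 + 34)/34 + 193) - 709244) = sqrt(-1023*((1/2)*(1/34)*1 + 193) - 709244) = sqrt(-1023*(1/68 + 193) - 709244) = sqrt(-1023*13125/68 - 709244) = sqrt(-13426875/68 - 709244) = sqrt(-61655467/68) = I*sqrt(1048142939)/34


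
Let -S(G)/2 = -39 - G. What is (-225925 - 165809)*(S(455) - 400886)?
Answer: 156653643132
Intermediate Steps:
S(G) = 78 + 2*G (S(G) = -2*(-39 - G) = 78 + 2*G)
(-225925 - 165809)*(S(455) - 400886) = (-225925 - 165809)*((78 + 2*455) - 400886) = -391734*((78 + 910) - 400886) = -391734*(988 - 400886) = -391734*(-399898) = 156653643132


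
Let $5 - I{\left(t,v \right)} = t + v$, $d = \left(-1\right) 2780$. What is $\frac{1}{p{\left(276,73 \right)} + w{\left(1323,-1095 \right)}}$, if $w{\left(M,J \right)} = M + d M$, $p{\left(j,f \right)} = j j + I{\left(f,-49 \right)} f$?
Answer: $- \frac{1}{3601828} \approx -2.7764 \cdot 10^{-7}$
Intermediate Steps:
$d = -2780$
$I{\left(t,v \right)} = 5 - t - v$ ($I{\left(t,v \right)} = 5 - \left(t + v\right) = 5 - t - v$)
$p{\left(j,f \right)} = j^{2} + f \left(54 - f\right)$ ($p{\left(j,f \right)} = j j + \left(5 - f - -49\right) f = j^{2} + \left(5 - f + 49\right) f = j^{2} + \left(54 - f\right) f = j^{2} + f \left(54 - f\right)$)
$w{\left(M,J \right)} = - 2779 M$ ($w{\left(M,J \right)} = M - 2780 M = - 2779 M$)
$\frac{1}{p{\left(276,73 \right)} + w{\left(1323,-1095 \right)}} = \frac{1}{\left(276^{2} - 73 \left(-54 + 73\right)\right) - 3676617} = \frac{1}{\left(76176 - 73 \cdot 19\right) - 3676617} = \frac{1}{\left(76176 - 1387\right) - 3676617} = \frac{1}{74789 - 3676617} = \frac{1}{-3601828} = - \frac{1}{3601828}$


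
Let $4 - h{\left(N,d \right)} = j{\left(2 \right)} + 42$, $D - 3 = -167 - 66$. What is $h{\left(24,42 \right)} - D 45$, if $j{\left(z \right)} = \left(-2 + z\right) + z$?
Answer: $10310$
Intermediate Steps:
$j{\left(z \right)} = -2 + 2 z$
$D = -230$ ($D = 3 - 233 = -230$)
$h{\left(N,d \right)} = -40$ ($h{\left(N,d \right)} = 4 - \left(\left(-2 + 2 \cdot 2\right) + 42\right) = 4 - \left(\left(-2 + 4\right) + 42\right) = 4 - \left(2 + 42\right) = 4 - 44 = -40$)
$h{\left(24,42 \right)} - D 45 = -40 - \left(-230\right) 45 = -40 - -10350 = -40 + 10350 = 10310$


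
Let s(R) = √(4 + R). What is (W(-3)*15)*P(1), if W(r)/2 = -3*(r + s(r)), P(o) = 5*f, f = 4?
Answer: 3600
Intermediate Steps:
P(o) = 20 (P(o) = 5*4 = 20)
W(r) = -6*r - 6*√(4 + r) (W(r) = 2*(-3*(r + √(4 + r))) = 2*(-3*r - 3*√(4 + r)) = -6*r - 6*√(4 + r))
(W(-3)*15)*P(1) = ((-6*(-3) - 6*√(4 - 3))*15)*20 = ((18 - 6*√1)*15)*20 = ((18 - 6*1)*15)*20 = ((18 - 6)*15)*20 = (12*15)*20 = 180*20 = 3600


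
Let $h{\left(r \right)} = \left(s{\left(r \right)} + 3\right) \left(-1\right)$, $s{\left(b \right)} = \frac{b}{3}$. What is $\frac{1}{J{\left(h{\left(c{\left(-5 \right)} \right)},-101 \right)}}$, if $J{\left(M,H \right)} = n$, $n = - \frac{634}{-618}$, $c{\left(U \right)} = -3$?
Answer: $\frac{309}{317} \approx 0.97476$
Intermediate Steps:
$s{\left(b \right)} = \frac{b}{3}$ ($s{\left(b \right)} = b \frac{1}{3} = \frac{b}{3}$)
$h{\left(r \right)} = -3 - \frac{r}{3}$ ($h{\left(r \right)} = \left(\frac{r}{3} + 3\right) \left(-1\right) = \left(3 + \frac{r}{3}\right) \left(-1\right) = -3 - \frac{r}{3}$)
$n = \frac{317}{309}$ ($n = \left(-634\right) \left(- \frac{1}{618}\right) = \frac{317}{309} \approx 1.0259$)
$J{\left(M,H \right)} = \frac{317}{309}$
$\frac{1}{J{\left(h{\left(c{\left(-5 \right)} \right)},-101 \right)}} = \frac{1}{\frac{317}{309}} = \frac{309}{317}$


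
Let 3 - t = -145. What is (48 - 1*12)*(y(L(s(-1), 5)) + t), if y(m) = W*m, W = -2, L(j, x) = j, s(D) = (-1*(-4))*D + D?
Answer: 5688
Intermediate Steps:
t = 148 (t = 3 - 1*(-145) = 3 + 145 = 148)
s(D) = 5*D (s(D) = 4*D + D = 5*D)
y(m) = -2*m
(48 - 1*12)*(y(L(s(-1), 5)) + t) = (48 - 1*12)*(-10*(-1) + 148) = (48 - 12)*(-2*(-5) + 148) = 36*(10 + 148) = 36*158 = 5688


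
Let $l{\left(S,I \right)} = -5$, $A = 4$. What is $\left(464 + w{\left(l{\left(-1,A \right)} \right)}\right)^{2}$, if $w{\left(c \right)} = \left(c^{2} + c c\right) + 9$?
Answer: $273529$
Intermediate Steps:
$w{\left(c \right)} = 9 + 2 c^{2}$ ($w{\left(c \right)} = \left(c^{2} + c^{2}\right) + 9 = 2 c^{2} + 9 = 9 + 2 c^{2}$)
$\left(464 + w{\left(l{\left(-1,A \right)} \right)}\right)^{2} = \left(464 + \left(9 + 2 \left(-5\right)^{2}\right)\right)^{2} = \left(464 + \left(9 + 2 \cdot 25\right)\right)^{2} = \left(464 + \left(9 + 50\right)\right)^{2} = \left(464 + 59\right)^{2} = 523^{2} = 273529$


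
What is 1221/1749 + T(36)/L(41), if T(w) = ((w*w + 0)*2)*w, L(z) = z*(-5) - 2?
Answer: -548653/1219 ≈ -450.08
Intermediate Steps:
L(z) = -2 - 5*z (L(z) = -5*z - 2 = -2 - 5*z)
T(w) = 2*w**3 (T(w) = ((w**2 + 0)*2)*w = (w**2*2)*w = (2*w**2)*w = 2*w**3)
1221/1749 + T(36)/L(41) = 1221/1749 + (2*36**3)/(-2 - 5*41) = 1221*(1/1749) + (2*46656)/(-2 - 205) = 37/53 + 93312/(-207) = 37/53 + 93312*(-1/207) = 37/53 - 10368/23 = -548653/1219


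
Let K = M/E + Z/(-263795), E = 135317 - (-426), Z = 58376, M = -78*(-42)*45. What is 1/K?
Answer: 35808324685/30964525532 ≈ 1.1564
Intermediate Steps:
M = 147420 (M = 3276*45 = 147420)
E = 135743 (E = 135317 - 1*(-426) = 135317 + 426 = 135743)
K = 30964525532/35808324685 (K = 147420/135743 + 58376/(-263795) = 147420*(1/135743) + 58376*(-1/263795) = 147420/135743 - 58376/263795 = 30964525532/35808324685 ≈ 0.86473)
1/K = 1/(30964525532/35808324685) = 35808324685/30964525532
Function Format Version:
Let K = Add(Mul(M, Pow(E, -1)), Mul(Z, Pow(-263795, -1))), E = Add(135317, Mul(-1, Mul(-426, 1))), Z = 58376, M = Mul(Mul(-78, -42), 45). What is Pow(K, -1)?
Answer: Rational(35808324685, 30964525532) ≈ 1.1564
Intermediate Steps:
M = 147420 (M = Mul(3276, 45) = 147420)
E = 135743 (E = Add(135317, Mul(-1, -426)) = Add(135317, 426) = 135743)
K = Rational(30964525532, 35808324685) (K = Add(Mul(147420, Pow(135743, -1)), Mul(58376, Pow(-263795, -1))) = Add(Mul(147420, Rational(1, 135743)), Mul(58376, Rational(-1, 263795))) = Add(Rational(147420, 135743), Rational(-58376, 263795)) = Rational(30964525532, 35808324685) ≈ 0.86473)
Pow(K, -1) = Pow(Rational(30964525532, 35808324685), -1) = Rational(35808324685, 30964525532)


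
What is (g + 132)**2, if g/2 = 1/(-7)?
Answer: 850084/49 ≈ 17349.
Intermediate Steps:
g = -2/7 (g = 2/(-7) = 2*(-1/7) = -2/7 ≈ -0.28571)
(g + 132)**2 = (-2/7 + 132)**2 = (922/7)**2 = 850084/49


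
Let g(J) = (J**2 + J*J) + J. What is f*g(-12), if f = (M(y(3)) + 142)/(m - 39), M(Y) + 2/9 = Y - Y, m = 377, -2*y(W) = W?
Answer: 58696/507 ≈ 115.77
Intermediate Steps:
y(W) = -W/2
M(Y) = -2/9 (M(Y) = -2/9 + (Y - Y) = -2/9 + 0 = -2/9)
g(J) = J + 2*J**2 (g(J) = (J**2 + J**2) + J = 2*J**2 + J = J + 2*J**2)
f = 638/1521 (f = (-2/9 + 142)/(377 - 39) = (1276/9)/338 = (1276/9)*(1/338) = 638/1521 ≈ 0.41946)
f*g(-12) = 638*(-12*(1 + 2*(-12)))/1521 = 638*(-12*(1 - 24))/1521 = 638*(-12*(-23))/1521 = (638/1521)*276 = 58696/507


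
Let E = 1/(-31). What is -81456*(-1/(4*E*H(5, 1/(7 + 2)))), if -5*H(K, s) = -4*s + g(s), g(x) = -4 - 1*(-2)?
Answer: -14203890/11 ≈ -1.2913e+6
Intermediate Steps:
g(x) = -2 (g(x) = -4 + 2 = -2)
H(K, s) = ⅖ + 4*s/5 (H(K, s) = -(-4*s - 2)/5 = -(-2 - 4*s)/5 = ⅖ + 4*s/5)
E = -1/31 ≈ -0.032258
-81456*(-1/(4*E*H(5, 1/(7 + 2)))) = -81456*31/(4*(⅖ + 4/(5*(7 + 2)))) = -81456*31/(4*(⅖ + (⅘)/9)) = -81456*31/(4*(⅖ + (⅘)*(⅑))) = -81456*31/(4*(⅖ + 4/45)) = -81456/(((22/45)*(-4))*(-1/31)) = -81456/((-88/45*(-1/31))) = -81456/88/1395 = -81456*1395/88 = -14203890/11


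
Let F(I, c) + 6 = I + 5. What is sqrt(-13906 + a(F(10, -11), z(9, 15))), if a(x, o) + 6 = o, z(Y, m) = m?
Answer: I*sqrt(13897) ≈ 117.89*I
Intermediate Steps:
F(I, c) = -1 + I (F(I, c) = -6 + (I + 5) = -6 + (5 + I) = -1 + I)
a(x, o) = -6 + o
sqrt(-13906 + a(F(10, -11), z(9, 15))) = sqrt(-13906 + (-6 + 15)) = sqrt(-13906 + 9) = sqrt(-13897) = I*sqrt(13897)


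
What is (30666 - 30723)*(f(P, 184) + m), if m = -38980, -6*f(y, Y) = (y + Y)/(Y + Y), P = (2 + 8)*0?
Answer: 8887459/4 ≈ 2.2219e+6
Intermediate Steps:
P = 0 (P = 10*0 = 0)
f(y, Y) = -(Y + y)/(12*Y) (f(y, Y) = -(y + Y)/(6*(Y + Y)) = -(Y + y)/(6*(2*Y)) = -(Y + y)*1/(2*Y)/6 = -(Y + y)/(12*Y))
(30666 - 30723)*(f(P, 184) + m) = (30666 - 30723)*((1/12)*(-1*184 - 1*0)/184 - 38980) = -57*((1/12)*(1/184)*(-184 + 0) - 38980) = -57*((1/12)*(1/184)*(-184) - 38980) = -57*(-1/12 - 38980) = -57*(-467761/12) = 8887459/4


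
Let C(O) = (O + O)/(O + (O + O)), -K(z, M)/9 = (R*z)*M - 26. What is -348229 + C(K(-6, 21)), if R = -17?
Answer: -1044685/3 ≈ -3.4823e+5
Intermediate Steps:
K(z, M) = 234 + 153*M*z (K(z, M) = -9*((-17*z)*M - 26) = -9*(-17*M*z - 26) = -9*(-26 - 17*M*z) = 234 + 153*M*z)
C(O) = ⅔ (C(O) = (2*O)/(O + 2*O) = (2*O)/((3*O)) = (2*O)*(1/(3*O)) = ⅔)
-348229 + C(K(-6, 21)) = -348229 + ⅔ = -1044685/3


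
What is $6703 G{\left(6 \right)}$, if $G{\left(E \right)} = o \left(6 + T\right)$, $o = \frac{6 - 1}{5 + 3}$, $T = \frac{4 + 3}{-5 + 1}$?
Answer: $\frac{569755}{32} \approx 17805.0$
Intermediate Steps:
$T = - \frac{7}{4}$ ($T = \frac{7}{-4} = 7 \left(- \frac{1}{4}\right) = - \frac{7}{4} \approx -1.75$)
$o = \frac{5}{8} \approx 0.625$
$G{\left(E \right)} = \frac{85}{32}$ ($G{\left(E \right)} = \frac{5 \left(6 - \frac{7}{4}\right)}{8} = \frac{5}{8} \cdot \frac{17}{4} = \frac{85}{32}$)
$6703 G{\left(6 \right)} = 6703 \cdot \frac{85}{32} = \frac{569755}{32}$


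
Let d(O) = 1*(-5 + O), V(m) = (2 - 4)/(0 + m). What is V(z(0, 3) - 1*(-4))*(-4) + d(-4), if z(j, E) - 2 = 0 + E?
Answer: -73/9 ≈ -8.1111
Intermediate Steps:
z(j, E) = 2 + E (z(j, E) = 2 + (0 + E) = 2 + E)
V(m) = -2/m
d(O) = -5 + O
V(z(0, 3) - 1*(-4))*(-4) + d(-4) = -2/((2 + 3) - 1*(-4))*(-4) + (-5 - 4) = -2/(5 + 4)*(-4) - 9 = -2/9*(-4) - 9 = 8/9 - 9 = -73/9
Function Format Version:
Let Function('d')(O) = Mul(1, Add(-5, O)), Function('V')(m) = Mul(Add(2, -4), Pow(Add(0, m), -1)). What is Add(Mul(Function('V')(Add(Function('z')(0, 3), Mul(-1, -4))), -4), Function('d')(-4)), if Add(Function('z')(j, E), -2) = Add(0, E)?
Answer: Rational(-73, 9) ≈ -8.1111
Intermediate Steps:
Function('z')(j, E) = Add(2, E) (Function('z')(j, E) = Add(2, Add(0, E)) = Add(2, E))
Function('V')(m) = Mul(-2, Pow(m, -1))
Function('d')(O) = Add(-5, O)
Add(Mul(Function('V')(Add(Function('z')(0, 3), Mul(-1, -4))), -4), Function('d')(-4)) = Add(Mul(Mul(-2, Pow(Add(Add(2, 3), Mul(-1, -4)), -1)), -4), Add(-5, -4)) = Add(Mul(Mul(-2, Pow(Add(5, 4), -1)), -4), -9) = Add(Mul(Mul(-2, Pow(9, -1)), -4), -9) = Add(Mul(Mul(-2, Rational(1, 9)), -4), -9) = Add(Mul(Rational(-2, 9), -4), -9) = Add(Rational(8, 9), -9) = Rational(-73, 9)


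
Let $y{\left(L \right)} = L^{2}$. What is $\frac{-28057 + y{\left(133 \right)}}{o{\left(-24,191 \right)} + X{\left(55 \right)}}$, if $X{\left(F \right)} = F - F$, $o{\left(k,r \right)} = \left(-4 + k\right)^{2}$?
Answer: $- \frac{648}{49} \approx -13.224$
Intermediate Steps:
$X{\left(F \right)} = 0$
$\frac{-28057 + y{\left(133 \right)}}{o{\left(-24,191 \right)} + X{\left(55 \right)}} = \frac{-28057 + 133^{2}}{\left(-4 - 24\right)^{2} + 0} = \frac{-28057 + 17689}{\left(-28\right)^{2} + 0} = - \frac{10368}{784 + 0} = - \frac{10368}{784} = \left(-10368\right) \frac{1}{784} = - \frac{648}{49}$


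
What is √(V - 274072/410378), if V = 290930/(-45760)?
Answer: I*√387117596346668902/234736216 ≈ 2.6506*I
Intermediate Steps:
V = -29093/4576 (V = 290930*(-1/45760) = -29093/4576 ≈ -6.3577)
√(V - 274072/410378) = √(-29093/4576 - 274072/410378) = √(-29093/4576 - 274072*1/410378) = √(-29093/4576 - 137036/205189) = √(-6596640313/938944864) = I*√387117596346668902/234736216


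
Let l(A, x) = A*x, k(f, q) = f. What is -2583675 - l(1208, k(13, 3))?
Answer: -2599379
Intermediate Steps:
-2583675 - l(1208, k(13, 3)) = -2583675 - 1208*13 = -2583675 - 1*15704 = -2583675 - 15704 = -2599379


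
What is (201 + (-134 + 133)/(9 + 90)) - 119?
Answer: 8117/99 ≈ 81.990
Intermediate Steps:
(201 + (-134 + 133)/(9 + 90)) - 119 = (201 - 1/99) - 119 = 19898/99 - 119 = 8117/99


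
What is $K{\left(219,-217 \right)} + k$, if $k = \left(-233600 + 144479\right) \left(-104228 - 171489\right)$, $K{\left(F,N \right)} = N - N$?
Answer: $24572174757$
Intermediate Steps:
$K{\left(F,N \right)} = 0$
$k = 24572174757$ ($k = \left(-89121\right) \left(-275717\right) = 24572174757$)
$K{\left(219,-217 \right)} + k = 0 + 24572174757 = 24572174757$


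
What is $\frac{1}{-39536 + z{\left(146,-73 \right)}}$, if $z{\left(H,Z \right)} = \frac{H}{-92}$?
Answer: $- \frac{46}{1818729} \approx -2.5292 \cdot 10^{-5}$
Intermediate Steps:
$z{\left(H,Z \right)} = - \frac{H}{92}$ ($z{\left(H,Z \right)} = H \left(- \frac{1}{92}\right) = - \frac{H}{92}$)
$\frac{1}{-39536 + z{\left(146,-73 \right)}} = \frac{1}{-39536 - \frac{73}{46}} = \frac{1}{- \frac{1818729}{46}} = - \frac{46}{1818729}$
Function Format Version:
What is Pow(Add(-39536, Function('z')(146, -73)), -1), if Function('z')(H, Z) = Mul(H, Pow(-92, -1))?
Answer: Rational(-46, 1818729) ≈ -2.5292e-5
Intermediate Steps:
Function('z')(H, Z) = Mul(Rational(-1, 92), H) (Function('z')(H, Z) = Mul(H, Rational(-1, 92)) = Mul(Rational(-1, 92), H))
Pow(Add(-39536, Function('z')(146, -73)), -1) = Pow(Add(-39536, Mul(Rational(-1, 92), 146)), -1) = Pow(Add(-39536, Rational(-73, 46)), -1) = Pow(Rational(-1818729, 46), -1) = Rational(-46, 1818729)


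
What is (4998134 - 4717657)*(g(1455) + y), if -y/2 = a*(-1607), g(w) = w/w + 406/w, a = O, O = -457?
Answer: -599407180452233/1455 ≈ -4.1196e+11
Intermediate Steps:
a = -457
g(w) = 1 + 406/w
y = -1468798 (y = -(-914)*(-1607) = -2*734399 = -1468798)
(4998134 - 4717657)*(g(1455) + y) = (4998134 - 4717657)*((406 + 1455)/1455 - 1468798) = 280477*((1/1455)*1861 - 1468798) = 280477*(1861/1455 - 1468798) = 280477*(-2137099229/1455) = -599407180452233/1455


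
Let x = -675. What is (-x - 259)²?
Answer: 173056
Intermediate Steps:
(-x - 259)² = (-1*(-675) - 259)² = (675 - 259)² = 416² = 173056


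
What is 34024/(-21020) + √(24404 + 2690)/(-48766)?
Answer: -8506/5255 - √27094/48766 ≈ -1.6220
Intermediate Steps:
34024/(-21020) + √(24404 + 2690)/(-48766) = 34024*(-1/21020) + √27094*(-1/48766) = -8506/5255 - √27094/48766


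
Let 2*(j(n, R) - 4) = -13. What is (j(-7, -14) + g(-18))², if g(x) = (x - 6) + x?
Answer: 7921/4 ≈ 1980.3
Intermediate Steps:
g(x) = -6 + 2*x (g(x) = (-6 + x) + x = -6 + 2*x)
j(n, R) = -5/2 (j(n, R) = 4 + (½)*(-13) = 4 - 13/2 = -5/2)
(j(-7, -14) + g(-18))² = (-5/2 + (-6 + 2*(-18)))² = (-5/2 + (-6 - 36))² = (-5/2 - 42)² = (-89/2)² = 7921/4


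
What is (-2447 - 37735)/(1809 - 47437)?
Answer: 20091/22814 ≈ 0.88064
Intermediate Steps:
(-2447 - 37735)/(1809 - 47437) = -40182/(-45628) = -40182*(-1/45628) = 20091/22814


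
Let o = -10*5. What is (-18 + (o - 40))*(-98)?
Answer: 10584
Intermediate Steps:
o = -50
(-18 + (o - 40))*(-98) = (-18 + (-50 - 40))*(-98) = (-18 - 90)*(-98) = -108*(-98) = 10584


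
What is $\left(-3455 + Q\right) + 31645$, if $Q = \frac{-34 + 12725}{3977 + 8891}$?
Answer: $\frac{362761611}{12868} \approx 28191.0$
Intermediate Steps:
$Q = \frac{12691}{12868} \approx 0.98625$
$\left(-3455 + Q\right) + 31645 = \left(-3455 + \frac{12691}{12868}\right) + 31645 = - \frac{44446249}{12868} + 31645 = \frac{362761611}{12868}$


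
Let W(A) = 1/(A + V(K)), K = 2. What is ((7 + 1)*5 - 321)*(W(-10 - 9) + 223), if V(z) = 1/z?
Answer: -2317969/37 ≈ -62648.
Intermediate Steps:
W(A) = 1/(½ + A) (W(A) = 1/(A + 1/2) = 1/(A + ½) = 1/(½ + A))
((7 + 1)*5 - 321)*(W(-10 - 9) + 223) = ((7 + 1)*5 - 321)*(2/(1 + 2*(-10 - 9)) + 223) = (8*5 - 321)*(2/(1 + 2*(-19)) + 223) = (40 - 321)*(2/(1 - 38) + 223) = -281*(2/(-37) + 223) = -281*(2*(-1/37) + 223) = -281*(-2/37 + 223) = -281*8249/37 = -2317969/37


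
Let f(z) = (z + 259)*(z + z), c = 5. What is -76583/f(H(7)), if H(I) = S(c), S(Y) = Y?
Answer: -76583/2640 ≈ -29.009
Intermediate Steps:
H(I) = 5
f(z) = 2*z*(259 + z) (f(z) = (259 + z)*(2*z) = 2*z*(259 + z))
-76583/f(H(7)) = -76583*1/(10*(259 + 5)) = -76583/(2*5*264) = -76583/2640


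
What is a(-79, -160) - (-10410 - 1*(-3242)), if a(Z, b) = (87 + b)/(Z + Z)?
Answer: 1132617/158 ≈ 7168.5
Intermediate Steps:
a(Z, b) = (87 + b)/(2*Z) (a(Z, b) = (87 + b)/((2*Z)) = (87 + b)*(1/(2*Z)) = (87 + b)/(2*Z))
a(-79, -160) - (-10410 - 1*(-3242)) = (½)*(87 - 160)/(-79) - (-10410 - 1*(-3242)) = (½)*(-1/79)*(-73) - (-10410 + 3242) = 73/158 - 1*(-7168) = 73/158 + 7168 = 1132617/158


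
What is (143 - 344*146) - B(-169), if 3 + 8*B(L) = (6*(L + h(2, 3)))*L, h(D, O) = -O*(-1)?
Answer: -568969/8 ≈ -71121.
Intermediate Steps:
h(D, O) = O (h(D, O) = -(-1)*O = O)
B(L) = -3/8 + L*(18 + 6*L)/8 (B(L) = -3/8 + ((6*(L + 3))*L)/8 = -3/8 + ((6*(3 + L))*L)/8 = -3/8 + ((18 + 6*L)*L)/8 = -3/8 + (L*(18 + 6*L))/8 = -3/8 + L*(18 + 6*L)/8)
(143 - 344*146) - B(-169) = (143 - 344*146) - (-3/8 + (¾)*(-169)² + (9/4)*(-169)) = (143 - 50224) - (-3/8 + (¾)*28561 - 1521/4) = -50081 - (-3/8 + 85683/4 - 1521/4) = -50081 - 1*168321/8 = -50081 - 168321/8 = -568969/8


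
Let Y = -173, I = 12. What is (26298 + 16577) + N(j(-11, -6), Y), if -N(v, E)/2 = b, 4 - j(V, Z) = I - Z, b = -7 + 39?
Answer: 42811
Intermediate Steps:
b = 32
j(V, Z) = -8 + Z (j(V, Z) = 4 - (12 - Z) = 4 + (-12 + Z) = -8 + Z)
N(v, E) = -64 (N(v, E) = -2*32 = -64)
(26298 + 16577) + N(j(-11, -6), Y) = (26298 + 16577) - 64 = 42875 - 64 = 42811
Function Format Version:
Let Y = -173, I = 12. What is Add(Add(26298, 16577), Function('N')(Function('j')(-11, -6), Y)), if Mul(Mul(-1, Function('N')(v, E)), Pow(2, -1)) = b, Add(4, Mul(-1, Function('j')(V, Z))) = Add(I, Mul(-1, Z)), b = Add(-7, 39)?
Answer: 42811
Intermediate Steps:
b = 32
Function('j')(V, Z) = Add(-8, Z) (Function('j')(V, Z) = Add(4, Mul(-1, Add(12, Mul(-1, Z)))) = Add(4, Add(-12, Z)) = Add(-8, Z))
Function('N')(v, E) = -64 (Function('N')(v, E) = Mul(-2, 32) = -64)
Add(Add(26298, 16577), Function('N')(Function('j')(-11, -6), Y)) = Add(Add(26298, 16577), -64) = Add(42875, -64) = 42811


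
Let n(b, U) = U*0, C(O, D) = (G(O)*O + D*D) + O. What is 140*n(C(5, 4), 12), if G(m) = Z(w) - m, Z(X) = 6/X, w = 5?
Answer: 0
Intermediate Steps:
G(m) = 6/5 - m
C(O, D) = O + D**2 + O*(6/5 - O) (C(O, D) = ((6/5 - O)*O + D*D) + O = (O*(6/5 - O) + D**2) + O = (D**2 + O*(6/5 - O)) + O = O + D**2 + O*(6/5 - O))
n(b, U) = 0
140*n(C(5, 4), 12) = 140*0 = 0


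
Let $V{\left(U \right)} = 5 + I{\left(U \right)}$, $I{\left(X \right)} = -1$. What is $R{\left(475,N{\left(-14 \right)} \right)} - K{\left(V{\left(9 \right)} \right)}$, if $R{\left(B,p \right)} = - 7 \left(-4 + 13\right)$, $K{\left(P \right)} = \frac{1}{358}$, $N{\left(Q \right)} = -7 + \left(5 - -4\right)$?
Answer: $- \frac{22555}{358} \approx -63.003$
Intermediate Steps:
$N{\left(Q \right)} = 2$ ($N{\left(Q \right)} = -7 + \left(5 + 4\right) = -7 + 9 = 2$)
$V{\left(U \right)} = 4$ ($V{\left(U \right)} = 5 - 1 = 4$)
$K{\left(P \right)} = \frac{1}{358}$
$R{\left(B,p \right)} = -63$ ($R{\left(B,p \right)} = \left(-7\right) 9 = -63$)
$R{\left(475,N{\left(-14 \right)} \right)} - K{\left(V{\left(9 \right)} \right)} = -63 - \frac{1}{358} = - \frac{22555}{358}$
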